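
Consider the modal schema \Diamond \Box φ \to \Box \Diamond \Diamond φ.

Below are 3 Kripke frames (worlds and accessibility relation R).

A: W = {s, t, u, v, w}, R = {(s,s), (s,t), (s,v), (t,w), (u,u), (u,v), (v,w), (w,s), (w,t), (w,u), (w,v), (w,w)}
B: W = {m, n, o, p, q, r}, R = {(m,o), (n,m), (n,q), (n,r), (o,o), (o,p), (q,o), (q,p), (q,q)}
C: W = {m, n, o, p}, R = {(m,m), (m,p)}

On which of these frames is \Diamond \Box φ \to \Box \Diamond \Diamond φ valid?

A

Frame correspondent (Sahlqvist): \forall x \forall y \forall z ((xRy \wedge xRz) \to \exists w (yRw \wedge z R^2 w)) — i.e. a generalized confluence (Geach) condition.
A: ✓.
B: fails — nRm, nRr but no w with mRw and rR²w.
C: fails — mRm, mRp but no w with mRw and pR²w.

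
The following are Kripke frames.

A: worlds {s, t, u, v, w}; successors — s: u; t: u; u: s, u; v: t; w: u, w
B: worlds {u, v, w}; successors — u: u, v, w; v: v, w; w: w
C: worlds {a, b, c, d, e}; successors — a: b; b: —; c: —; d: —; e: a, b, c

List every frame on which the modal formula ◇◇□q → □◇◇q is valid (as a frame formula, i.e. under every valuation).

This is the axiom for a generalized confluence (Geach) condition; its first-order frame correspondent is ∀x ∀y ∀z ((xR²y ∧ xRz) → ∃w (yRw ∧ zR²w)).
A: ✓.
B: ✓.
C: fails — eR²b, eRa but no w with bRw and aR²w.
Valid on: A, B.

A, B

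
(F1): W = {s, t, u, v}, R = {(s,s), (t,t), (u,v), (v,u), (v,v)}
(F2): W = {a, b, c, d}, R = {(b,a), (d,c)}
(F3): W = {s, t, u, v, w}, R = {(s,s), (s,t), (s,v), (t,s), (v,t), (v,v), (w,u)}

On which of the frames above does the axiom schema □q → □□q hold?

(F2)

Frame correspondent (Sahlqvist): ∀x ∀y ∀z (Rxy ∧ Ryz → Rxz) — i.e. transitivity.
(F1): fails — Ruv and Rvu but not Ruu.
(F2): condition met.
(F3): fails — Rvt and Rts but not Rvs.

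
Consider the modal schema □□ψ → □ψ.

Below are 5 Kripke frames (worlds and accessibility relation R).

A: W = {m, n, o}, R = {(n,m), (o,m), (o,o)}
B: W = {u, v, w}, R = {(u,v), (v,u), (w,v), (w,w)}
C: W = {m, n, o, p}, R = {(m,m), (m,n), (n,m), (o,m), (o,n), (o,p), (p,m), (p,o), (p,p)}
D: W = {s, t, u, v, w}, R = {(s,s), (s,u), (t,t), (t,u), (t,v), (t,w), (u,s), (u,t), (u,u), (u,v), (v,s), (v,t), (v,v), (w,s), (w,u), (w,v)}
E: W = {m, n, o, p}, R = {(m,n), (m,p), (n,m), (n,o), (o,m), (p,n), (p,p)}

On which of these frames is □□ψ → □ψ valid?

The schema corresponds to density: ∀x ∀y (Rxy → ∃z (Rxz ∧ Rzy)).
A: fails — Rnm but no z with Rnz and Rzm.
B: fails — Ruv but no z with Ruz and Rzv.
C: condition met.
D: condition met.
E: fails — Rom but no z with Roz and Rzm.
Valid on: C, D.

C, D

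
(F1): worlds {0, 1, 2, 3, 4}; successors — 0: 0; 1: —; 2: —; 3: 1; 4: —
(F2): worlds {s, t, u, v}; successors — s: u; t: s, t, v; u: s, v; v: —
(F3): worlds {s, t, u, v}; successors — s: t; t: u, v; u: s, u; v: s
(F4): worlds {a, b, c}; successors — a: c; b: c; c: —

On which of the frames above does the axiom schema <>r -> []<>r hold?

none

The schema corresponds to the Euclidean property: forall x forall y forall z (Rxy & Rxz -> Ryz).
(F1): fails — R31 and R31 but not R11.
(F2): fails — Rsu and Rsu but not Ruu.
(F3): fails — Rst and Rst but not Rtt.
(F4): fails — Rac and Rac but not Rcc.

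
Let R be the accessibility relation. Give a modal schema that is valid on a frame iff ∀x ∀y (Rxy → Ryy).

This is shift-reflexivity; the standard corresponding axiom is T□: □(□s → s).

□(□s → s)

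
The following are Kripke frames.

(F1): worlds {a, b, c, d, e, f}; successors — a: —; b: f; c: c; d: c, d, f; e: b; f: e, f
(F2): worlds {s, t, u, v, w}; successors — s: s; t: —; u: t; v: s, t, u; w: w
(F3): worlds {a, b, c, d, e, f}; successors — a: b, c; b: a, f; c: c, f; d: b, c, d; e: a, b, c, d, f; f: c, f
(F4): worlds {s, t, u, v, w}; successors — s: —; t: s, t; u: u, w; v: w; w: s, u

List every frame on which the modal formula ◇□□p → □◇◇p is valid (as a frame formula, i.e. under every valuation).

This is the axiom for a generalized confluence (Geach) condition; its first-order frame correspondent is ∀x ∀y ∀z ((xRy ∧ xRz) → ∃w (yR²w ∧ zR²w)).
(F1): fails — dRc, dRf but no w with cR²w and fR²w.
(F2): fails — uRt, uRt but no w* with tR²w* and tR²w*.
(F3): ✓.
(F4): fails — tRs, tRs but no w* with sR²w* and sR²w*.

(F3)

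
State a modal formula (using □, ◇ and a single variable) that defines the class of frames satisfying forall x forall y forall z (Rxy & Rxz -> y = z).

◇p → □p

This is partial functionality; the standard corresponding axiom is CD: ◇p → □p.
Suppose ◇p→□p is valid. Take Rxy, Rxz and set V(p)={y}. Then ◇p at x, so □p at x, so p at z, i.e. z=y.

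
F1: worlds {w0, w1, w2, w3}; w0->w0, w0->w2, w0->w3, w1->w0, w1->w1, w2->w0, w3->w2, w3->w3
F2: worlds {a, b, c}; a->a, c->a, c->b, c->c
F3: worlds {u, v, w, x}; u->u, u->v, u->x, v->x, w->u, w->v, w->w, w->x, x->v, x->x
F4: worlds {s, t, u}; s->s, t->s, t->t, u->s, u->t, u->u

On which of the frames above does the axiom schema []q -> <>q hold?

The schema corresponds to seriality: forall x exists y Rxy.
F1: condition met.
F2: fails — world b has no successor.
F3: condition met.
F4: condition met.

F1, F3, F4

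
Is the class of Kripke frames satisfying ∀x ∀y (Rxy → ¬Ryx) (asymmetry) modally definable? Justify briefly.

Any modally definable frame class is closed under surjective bounded morphisms.
The 3-cycle (worlds 0,1,2 with 0→1→2→0) is asymmetric. Mapping every world to a single reflexive point • is a surjective bounded morphism, and the reflexive point is not asymmetric (R•• but asymmetry requires ¬R••).
So no modal formula (or set of formulas) defines exactly the asymmetric frames.

No — not modally definable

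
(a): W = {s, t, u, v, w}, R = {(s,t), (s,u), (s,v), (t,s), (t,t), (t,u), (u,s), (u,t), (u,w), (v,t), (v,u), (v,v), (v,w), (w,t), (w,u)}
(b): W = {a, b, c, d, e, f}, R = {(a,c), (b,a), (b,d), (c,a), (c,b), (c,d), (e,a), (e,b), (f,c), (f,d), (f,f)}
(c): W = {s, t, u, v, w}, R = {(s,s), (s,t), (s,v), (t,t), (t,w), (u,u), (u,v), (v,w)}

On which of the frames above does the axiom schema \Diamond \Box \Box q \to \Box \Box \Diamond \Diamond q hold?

The schema corresponds to a generalized confluence (Geach) condition: \forall x \forall y \forall z ((xRy \wedge x R^2 z) \to \exists w (y R^2 w \wedge z R^2 w)).
(a): holds.
(b): fails — aRc, aR²d but no w with cR²w and dR²w.
(c): fails — sRs, sR²v but no w* with sR²w* and vR²w*.

(a)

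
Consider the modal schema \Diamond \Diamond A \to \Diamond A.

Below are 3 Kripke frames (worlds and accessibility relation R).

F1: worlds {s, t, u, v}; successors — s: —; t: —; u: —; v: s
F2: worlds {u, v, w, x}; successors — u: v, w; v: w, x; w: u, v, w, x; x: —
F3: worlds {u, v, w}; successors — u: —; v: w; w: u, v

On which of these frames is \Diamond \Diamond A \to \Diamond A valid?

F1

The schema corresponds to transitivity: \forall x \forall y \forall z (Rxy \wedge Ryz \to Rxz).
F1: holds.
F2: fails — Ruv and Rvx but not Rux.
F3: fails — Rwv and Rvw but not Rww.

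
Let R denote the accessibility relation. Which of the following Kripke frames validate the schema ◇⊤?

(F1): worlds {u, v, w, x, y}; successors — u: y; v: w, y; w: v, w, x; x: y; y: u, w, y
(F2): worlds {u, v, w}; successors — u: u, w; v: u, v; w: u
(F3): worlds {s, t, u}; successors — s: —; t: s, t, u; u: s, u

(F1), (F2)

This is the axiom for seriality; its first-order frame correspondent is ∀x ∃y Rxy.
(F1): satisfies the condition.
(F2): satisfies the condition.
(F3): fails — world s has no successor.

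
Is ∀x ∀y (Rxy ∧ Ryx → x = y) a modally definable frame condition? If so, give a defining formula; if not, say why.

No

Any modally definable frame class is closed under surjective bounded morphisms.
The 8-cycle (worlds s,t,u,v,w,x,y,z with s→t→u→v→w→x→y→z→s) is antisymmetric. Sending even-indexed worlds to a and odd-indexed worlds to b is a surjective bounded morphism onto the two-world frame with a↔b, which is not antisymmetric.
Hence antisymmetry is not modally definable.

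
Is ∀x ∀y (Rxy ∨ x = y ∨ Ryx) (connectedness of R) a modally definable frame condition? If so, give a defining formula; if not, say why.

If a class were modally definable it would be closed under disjoint unions (Goldblatt–Thomason).
Take 4 disjoint single-world reflexive frames: each is trivially connected, but their disjoint union has 4 worlds with no edge between distinct components, so it is not connected.
So no modal formula (or set of formulas) defines exactly the connected frames.

No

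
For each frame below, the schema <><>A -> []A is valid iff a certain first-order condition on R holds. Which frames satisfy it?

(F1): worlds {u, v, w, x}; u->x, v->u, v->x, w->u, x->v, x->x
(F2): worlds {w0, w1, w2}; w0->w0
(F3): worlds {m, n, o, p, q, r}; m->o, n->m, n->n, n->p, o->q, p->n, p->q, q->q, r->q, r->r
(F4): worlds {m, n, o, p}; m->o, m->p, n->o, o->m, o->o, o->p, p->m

This is the axiom for a generalized confluence (Geach) condition; its first-order frame correspondent is forall x forall y forall z ((x R^2 y & xRz) -> exists w (y = w & z = w)).
(F1): fails — uR²v, uRx but v ≠ x.
(F2): holds.
(F3): fails — mR²q, mRo but q ≠ o.
(F4): fails — mR²m, mRo but m ≠ o.

(F2)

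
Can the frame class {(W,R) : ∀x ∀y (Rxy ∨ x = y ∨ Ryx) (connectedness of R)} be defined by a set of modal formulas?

Modal frame validity is preserved under disjoint unions.
Take 4 disjoint single-world reflexive frames: each is trivially connected, but their disjoint union has 4 worlds with no edge between distinct components, so it is not connected.
Hence connectedness of R is not modally definable.

Not definable by any modal formula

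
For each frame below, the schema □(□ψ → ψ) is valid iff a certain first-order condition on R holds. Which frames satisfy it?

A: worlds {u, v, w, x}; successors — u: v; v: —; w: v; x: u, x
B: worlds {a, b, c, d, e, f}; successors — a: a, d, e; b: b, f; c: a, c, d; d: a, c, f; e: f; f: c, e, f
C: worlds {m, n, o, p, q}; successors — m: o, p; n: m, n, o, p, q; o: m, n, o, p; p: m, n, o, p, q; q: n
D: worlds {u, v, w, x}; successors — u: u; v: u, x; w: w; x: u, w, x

D

The schema corresponds to shift-reflexivity: ∀x ∀y (Rxy → Ryy).
A: fails — Ruv but not Rvv.
B: fails — Rcd but not Rdd.
C: fails — Rom but not Rmm.
D: condition met.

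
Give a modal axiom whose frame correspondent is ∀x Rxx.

□ψ → ψ

A defining formula is □ψ → ψ (the T axiom).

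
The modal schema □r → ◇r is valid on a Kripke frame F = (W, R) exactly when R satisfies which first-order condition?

This schema is the D axiom.
It corresponds to seriality: ∀x ∃y Rxy.

seriality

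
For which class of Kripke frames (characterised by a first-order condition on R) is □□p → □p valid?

Suppose □□p→□p is valid. Take Rxy and set V(p)={w : xR²w}. Then □□p at x, so □p at x, so p at y, i.e. ∃z(Rxz∧Rzy).

density: ∀x ∀y (Rxy → ∃z (Rxz ∧ Rzy))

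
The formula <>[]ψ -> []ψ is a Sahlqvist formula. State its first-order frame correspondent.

The Euclidean property

Replacing ψ by ¬ψ and contraposing gives the equivalent schema ◇ψ → □◇ψ.
Suppose ◇ψ→□◇ψ is valid. Take Rxy, Rxz and set V(ψ)={y}. Then ◇ψ at x, so □◇ψ at x, so ◇ψ at z, so some w with Rzw has ψ; w=y, i.e. Rzy. By symmetry of the argument, Ryz.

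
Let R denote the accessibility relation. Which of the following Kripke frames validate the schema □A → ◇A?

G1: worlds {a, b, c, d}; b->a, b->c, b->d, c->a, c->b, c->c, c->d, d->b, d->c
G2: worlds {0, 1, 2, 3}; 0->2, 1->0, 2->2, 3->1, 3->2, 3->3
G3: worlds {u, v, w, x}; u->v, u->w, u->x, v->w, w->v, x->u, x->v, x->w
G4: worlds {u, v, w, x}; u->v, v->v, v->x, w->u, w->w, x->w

This is the axiom for seriality; its first-order frame correspondent is ∀x ∃y Rxy.
G1: fails — world a has no successor.
G2: ✓.
G3: ✓.
G4: ✓.

G2, G3, G4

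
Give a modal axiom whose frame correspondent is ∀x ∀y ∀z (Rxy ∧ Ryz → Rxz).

□ψ → □□ψ

This is transitivity; the standard corresponding axiom is 4: □ψ → □□ψ.
Suppose □ψ→□□ψ is valid. Take Rxy, Ryz and set V(ψ)={w : Rxw}. Then □ψ at x, so □□ψ at x, so □ψ at y, so ψ at z, i.e. Rxz.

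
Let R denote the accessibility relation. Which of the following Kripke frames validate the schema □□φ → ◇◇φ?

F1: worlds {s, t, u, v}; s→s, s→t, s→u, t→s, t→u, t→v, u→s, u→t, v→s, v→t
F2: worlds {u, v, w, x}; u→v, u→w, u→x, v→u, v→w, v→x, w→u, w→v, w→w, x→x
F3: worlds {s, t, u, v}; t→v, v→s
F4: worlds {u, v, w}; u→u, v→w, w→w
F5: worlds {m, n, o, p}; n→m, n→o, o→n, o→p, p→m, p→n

Frame correspondent (Sahlqvist): ∀x ∃w (xR²w ∧ xR²w) — i.e. a generalized confluence (Geach) condition.
F1: condition met.
F2: condition met.
F3: fails — at s but no w with sR²w and sR²w.
F4: condition met.
F5: fails — at m but no w with mR²w and mR²w.
Valid on: F1, F2, F4.

F1, F2, F4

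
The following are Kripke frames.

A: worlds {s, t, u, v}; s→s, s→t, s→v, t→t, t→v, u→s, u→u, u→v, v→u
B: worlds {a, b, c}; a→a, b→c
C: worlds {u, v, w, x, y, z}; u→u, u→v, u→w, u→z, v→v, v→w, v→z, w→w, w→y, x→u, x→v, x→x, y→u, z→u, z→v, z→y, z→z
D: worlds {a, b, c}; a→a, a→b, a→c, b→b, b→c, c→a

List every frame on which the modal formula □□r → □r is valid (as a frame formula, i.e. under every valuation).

A, C, D

Frame correspondent (Sahlqvist): ∀x ∀y (Rxy → ∃z (Rxz ∧ Rzy)) — i.e. density.
A: ✓.
B: fails — Rbc but no z with Rbz and Rzc.
C: ✓.
D: ✓.
Valid on: A, C, D.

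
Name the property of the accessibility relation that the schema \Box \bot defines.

□⊥ is valid iff no world has any successor (otherwise □⊥ fails at any world with one).

emptiness of R: \forall x \forall y \neg Rxy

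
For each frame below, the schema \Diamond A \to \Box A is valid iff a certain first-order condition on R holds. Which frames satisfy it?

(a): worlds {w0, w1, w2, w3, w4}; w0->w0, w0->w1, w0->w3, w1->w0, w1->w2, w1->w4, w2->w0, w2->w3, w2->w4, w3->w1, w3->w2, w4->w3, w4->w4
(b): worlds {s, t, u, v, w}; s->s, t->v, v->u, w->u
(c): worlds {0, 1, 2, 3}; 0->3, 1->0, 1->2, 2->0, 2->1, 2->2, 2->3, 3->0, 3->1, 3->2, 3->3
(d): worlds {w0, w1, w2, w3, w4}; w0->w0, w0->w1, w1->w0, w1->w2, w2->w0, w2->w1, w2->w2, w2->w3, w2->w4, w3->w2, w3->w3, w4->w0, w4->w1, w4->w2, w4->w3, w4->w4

(b)

Frame correspondent (Sahlqvist): \forall x \forall y \forall z (Rxy \wedge Rxz \to y = z) — i.e. partial functionality.
(a): fails — w0 sees both w0 and w1.
(b): condition met.
(c): fails — 1 sees both 0 and 2.
(d): fails — w0 sees both w0 and w1.
Valid on: (b).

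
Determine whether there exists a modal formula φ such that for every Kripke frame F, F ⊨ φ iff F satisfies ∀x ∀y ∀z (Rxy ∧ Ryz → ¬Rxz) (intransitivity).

No

Any modally definable frame class is closed under surjective bounded morphisms.
The 3-cycle (worlds a,b,c with a→b→c→a) is intransitive. Mapping every world to a single reflexive point • is a surjective bounded morphism; the reflexive point is not intransitive (R••∧R•• but R••).
Hence intransitivity is not modally definable.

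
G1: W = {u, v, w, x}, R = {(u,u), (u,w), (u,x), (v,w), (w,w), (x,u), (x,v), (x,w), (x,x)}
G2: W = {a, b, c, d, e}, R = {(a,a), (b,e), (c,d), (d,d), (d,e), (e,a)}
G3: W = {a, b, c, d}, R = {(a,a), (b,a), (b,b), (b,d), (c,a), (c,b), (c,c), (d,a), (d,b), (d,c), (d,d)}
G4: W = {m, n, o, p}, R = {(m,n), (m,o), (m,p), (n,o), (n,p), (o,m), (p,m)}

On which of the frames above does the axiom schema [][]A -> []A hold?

Frame correspondent (Sahlqvist): forall x forall y (Rxy -> exists z (Rxz & Rzy)) — i.e. density.
G1: ✓.
G2: fails — Rbe but no z with Rbz and Rze.
G3: ✓.
G4: fails — Rom but no z with Roz and Rzm.

G1, G3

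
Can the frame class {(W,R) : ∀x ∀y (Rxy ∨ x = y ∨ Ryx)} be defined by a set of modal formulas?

Any modally definable frame class is closed under disjoint unions.
Take 2 disjoint single-world reflexive frames: each is trivially connected, but their disjoint union has 2 worlds with no edge between distinct components, so it is not connected.
So the class is not modally definable.

Not modally definable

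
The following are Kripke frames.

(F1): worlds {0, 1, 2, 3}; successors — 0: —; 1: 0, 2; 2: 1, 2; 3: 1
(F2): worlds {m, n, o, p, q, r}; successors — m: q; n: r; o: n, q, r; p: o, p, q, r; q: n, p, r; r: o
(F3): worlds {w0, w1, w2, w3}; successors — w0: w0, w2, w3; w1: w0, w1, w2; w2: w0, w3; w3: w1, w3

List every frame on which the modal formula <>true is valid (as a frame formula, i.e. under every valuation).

(F2), (F3)

The schema corresponds to seriality: forall x exists y Rxy.
(F1): fails — world 0 has no successor.
(F2): satisfies the condition.
(F3): satisfies the condition.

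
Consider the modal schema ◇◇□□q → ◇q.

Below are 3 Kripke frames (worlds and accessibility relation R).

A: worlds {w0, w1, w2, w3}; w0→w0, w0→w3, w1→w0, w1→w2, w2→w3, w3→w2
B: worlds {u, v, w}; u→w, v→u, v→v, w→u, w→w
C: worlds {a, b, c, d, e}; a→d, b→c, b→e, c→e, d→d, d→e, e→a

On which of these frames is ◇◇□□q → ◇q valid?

B

Frame correspondent (Sahlqvist): ∀x ∀y (xR²y → ∃w (yR²w ∧ xRw)) — i.e. a generalized confluence (Geach) condition.
A: fails — w0R²w2 but no w with w2R²w and w0Rw.
B: condition met.
C: fails — bR²e but no w with eR²w and bRw.
Valid on: B.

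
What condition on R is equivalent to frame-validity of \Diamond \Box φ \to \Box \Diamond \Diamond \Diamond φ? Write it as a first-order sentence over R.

\forall x \forall y \forall z ((xRy \wedge xRz) \to \exists w (yRw \wedge z R^3 w))

This is a Sahlqvist (Geach-type) schema ◇^1□^1φ → □^1◇^3φ.
Minimal-valuation argument: fix x; take any y with xR^1y and any z with xR^1z. Set V(φ) to the set of worlds R-reachable from y in exactly 1 step. Then □^1φ holds at y, so the antecedent holds at x; validity forces ◇^3φ at z, giving a w with zR^3w and yR^1w.
First-order correspondent: \forall x \forall y \forall z ((xRy \wedge xRz) \to \exists w (yRw \wedge z R^3 w)).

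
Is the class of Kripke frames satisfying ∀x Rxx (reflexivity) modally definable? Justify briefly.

Yes, by □p → p

Yes: it is reflexivity, defined by the T schema □p → p.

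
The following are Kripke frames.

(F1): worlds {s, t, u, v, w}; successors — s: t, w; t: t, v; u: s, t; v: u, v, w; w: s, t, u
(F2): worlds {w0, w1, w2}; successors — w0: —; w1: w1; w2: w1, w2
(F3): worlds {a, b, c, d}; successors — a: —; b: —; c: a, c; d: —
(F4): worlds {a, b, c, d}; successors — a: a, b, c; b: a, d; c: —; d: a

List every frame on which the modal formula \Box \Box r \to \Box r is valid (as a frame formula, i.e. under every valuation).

(F2), (F3)

This is the axiom for density; its first-order frame correspondent is \forall x \forall y (Rxy \to \exists z (Rxz \wedge Rzy)).
(F1): fails — Rus but no z with Ruz and Rzs.
(F2): condition met.
(F3): condition met.
(F4): fails — Rbd but no z with Rbz and Rzd.
Valid on: (F2), (F3).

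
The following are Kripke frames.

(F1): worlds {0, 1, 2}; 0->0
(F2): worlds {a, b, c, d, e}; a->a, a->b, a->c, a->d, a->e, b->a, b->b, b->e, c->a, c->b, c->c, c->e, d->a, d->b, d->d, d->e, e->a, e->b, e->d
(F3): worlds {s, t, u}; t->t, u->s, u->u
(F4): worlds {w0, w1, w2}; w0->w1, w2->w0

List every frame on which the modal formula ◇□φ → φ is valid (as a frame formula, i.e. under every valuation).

(F1)

The schema corresponds to symmetry: ∀x ∀y (Rxy → Ryx).
(F1): ✓.
(F2): fails — Rcb but not Rbc.
(F3): fails — Rus but not Rsu.
(F4): fails — Rw0w1 but not Rw1w0.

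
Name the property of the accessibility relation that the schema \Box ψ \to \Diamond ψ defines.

Suppose □ψ→◇ψ is valid. At any x set V(ψ)=W. Then □ψ at x, so ◇ψ at x, so x has a successor.
Conversely, any frame satisfying \forall x \exists y Rxy validates the schema.
Frame condition: \forall x \exists y Rxy.

seriality: \forall x \exists y Rxy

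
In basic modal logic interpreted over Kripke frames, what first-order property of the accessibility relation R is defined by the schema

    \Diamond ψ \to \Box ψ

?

This schema is the CD axiom.
Its frame correspondent is partial functionality — \forall x \forall y \forall z (Rxy \wedge Rxz \to y = z).

partial functionality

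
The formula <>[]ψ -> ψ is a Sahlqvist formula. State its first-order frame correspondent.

Symmetry

This is a form of the B axiom.
Its frame correspondent is symmetry — forall x forall y (Rxy -> Ryx).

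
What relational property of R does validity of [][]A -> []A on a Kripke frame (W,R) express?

Suppose □□A→□A is valid. Take Rxy and set V(A)={w : xR²w}. Then □□A at x, so □A at x, so A at y, i.e. ∃z(Rxz∧Rzy).

Density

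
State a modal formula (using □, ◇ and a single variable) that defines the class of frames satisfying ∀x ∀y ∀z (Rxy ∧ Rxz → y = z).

◇q → □q

The condition is partial functionality. The CD schema ◇q → □q defines it.
Suppose ◇q→□q is valid. Take Rxy, Rxz and set V(q)={y}. Then ◇q at x, so □q at x, so q at z, i.e. z=y.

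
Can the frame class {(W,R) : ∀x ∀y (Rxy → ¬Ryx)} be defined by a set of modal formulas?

No — not modally definable

If a class were modally definable it would be closed under surjective bounded morphisms (Goldblatt–Thomason).
The 4-cycle (worlds w0,w1,w2,w3 with w0→w1→w2→w3→w0) is asymmetric. Mapping every world to a single reflexive point • is a surjective bounded morphism, and the reflexive point is not asymmetric (R•• but asymmetry requires ¬R••).
So the class is not modally definable.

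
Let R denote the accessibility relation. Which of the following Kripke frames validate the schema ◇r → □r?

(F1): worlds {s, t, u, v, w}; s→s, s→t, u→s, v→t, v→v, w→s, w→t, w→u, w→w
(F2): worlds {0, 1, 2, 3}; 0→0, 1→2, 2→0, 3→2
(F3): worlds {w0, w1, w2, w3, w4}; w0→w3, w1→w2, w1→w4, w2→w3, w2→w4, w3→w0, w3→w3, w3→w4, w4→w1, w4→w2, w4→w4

The schema corresponds to partial functionality: ∀x ∀y ∀z (Rxy ∧ Rxz → y = z).
(F1): fails — s sees both s and t.
(F2): holds.
(F3): fails — w1 sees both w2 and w4.

(F2)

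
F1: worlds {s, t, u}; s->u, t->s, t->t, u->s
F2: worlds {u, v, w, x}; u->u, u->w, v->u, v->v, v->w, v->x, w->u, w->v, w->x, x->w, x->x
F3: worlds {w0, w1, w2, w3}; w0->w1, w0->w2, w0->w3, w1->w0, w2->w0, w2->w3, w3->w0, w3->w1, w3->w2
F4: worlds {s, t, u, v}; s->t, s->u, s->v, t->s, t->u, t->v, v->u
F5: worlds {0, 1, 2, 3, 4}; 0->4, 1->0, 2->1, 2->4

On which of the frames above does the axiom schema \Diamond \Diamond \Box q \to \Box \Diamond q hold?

This is the axiom for a generalized confluence (Geach) condition; its first-order frame correspondent is \forall x \forall y \forall z ((x R^2 y \wedge xRz) \to \exists w (yRw \wedge zRw)).
F1: fails — sR²s, sRu but no w with sRw and uRw.
F2: satisfies the condition.
F3: fails — w0R²w0, w0Rw1 but no w with w0Rw and w1Rw.
F4: fails — sR²s, sRu but no w with sRw and uRw.
F5: fails — 1R²4, 1R0 but no w with 4Rw and 0Rw.
Valid on: F2.

F2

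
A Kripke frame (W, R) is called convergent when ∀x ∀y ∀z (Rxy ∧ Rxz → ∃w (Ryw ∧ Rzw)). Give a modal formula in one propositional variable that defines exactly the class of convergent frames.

◇□q → □◇q

This is convergence; the standard corresponding axiom is .2: ◇□q → □◇q.
Suppose ◇□q→□◇q is valid. Take Rxy, Rxz and set V(q)={w : Ryw}. Then □q at y so ◇□q at x, so □◇q at x, so ◇q at z, giving w with Rzw and Ryw.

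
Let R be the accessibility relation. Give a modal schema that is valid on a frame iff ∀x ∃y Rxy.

The condition is seriality. The D schema □s → ◇s defines it.
Suppose □s→◇s is valid. At any x set V(s)=W. Then □s at x, so ◇s at x, so x has a successor.

□s → ◇s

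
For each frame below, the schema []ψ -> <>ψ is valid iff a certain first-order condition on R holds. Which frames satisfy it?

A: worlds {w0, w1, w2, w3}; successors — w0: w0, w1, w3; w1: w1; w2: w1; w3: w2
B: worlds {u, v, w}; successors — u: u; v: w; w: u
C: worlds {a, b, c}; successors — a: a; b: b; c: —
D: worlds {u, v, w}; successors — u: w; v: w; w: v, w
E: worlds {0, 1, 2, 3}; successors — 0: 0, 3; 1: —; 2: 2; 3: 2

The schema corresponds to seriality: forall x exists y Rxy.
A: holds.
B: holds.
C: fails — world c has no successor.
D: holds.
E: fails — world 1 has no successor.
Valid on: A, B, D.

A, B, D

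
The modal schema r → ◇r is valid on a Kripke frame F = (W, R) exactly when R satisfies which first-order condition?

This is frame-equivalent to □r → r (substitute ¬r for r and contrapose).
Suppose □r→r is valid. At any x set V(r)={w : Rxw}. Then □r holds at x, so r holds at x, i.e. Rxx.

reflexivity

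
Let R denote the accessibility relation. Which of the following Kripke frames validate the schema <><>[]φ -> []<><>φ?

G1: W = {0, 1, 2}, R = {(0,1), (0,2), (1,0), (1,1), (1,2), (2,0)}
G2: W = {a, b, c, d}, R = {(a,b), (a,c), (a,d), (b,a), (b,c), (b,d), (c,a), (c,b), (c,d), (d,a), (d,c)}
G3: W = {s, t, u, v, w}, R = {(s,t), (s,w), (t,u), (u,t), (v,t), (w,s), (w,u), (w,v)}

Frame correspondent (Sahlqvist): forall x forall y forall z ((x R^2 y & xRz) -> exists w (yRw & z R^2 w)) — i.e. a generalized confluence (Geach) condition.
G1: fails — 0R²2, 0R2 but no w with 2Rw and 2R²w.
G2: ✓.
G3: ✓.

G2, G3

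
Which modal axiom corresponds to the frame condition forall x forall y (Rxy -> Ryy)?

□(□s → s)

The condition is shift-reflexivity. The T□ schema □(□s → s) defines it.
Suppose □(□s→s) is valid. Take Rxy and set V(s)={w : Ryw}. Then at y, □s holds; since □(□s→s) at x, □s→s at y, so s at y, i.e. Ryy.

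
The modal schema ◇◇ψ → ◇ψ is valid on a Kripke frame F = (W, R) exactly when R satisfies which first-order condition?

Transitivity

Equivalently (dual form): □ψ → □□ψ.
Suppose □ψ→□□ψ is valid. Take Rxy, Ryz and set V(ψ)={w : Rxw}. Then □ψ at x, so □□ψ at x, so □ψ at y, so ψ at z, i.e. Rxz.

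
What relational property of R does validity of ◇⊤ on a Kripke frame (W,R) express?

seriality: ∀x ∃y Rxy

◇⊤ holds at w iff w has a successor, so frame-validity of ◇⊤ is exactly seriality. Equivalently via □ψ → ◇ψ:
Suppose □ψ→◇ψ is valid. At any x set V(ψ)=W. Then □ψ at x, so ◇ψ at x, so x has a successor.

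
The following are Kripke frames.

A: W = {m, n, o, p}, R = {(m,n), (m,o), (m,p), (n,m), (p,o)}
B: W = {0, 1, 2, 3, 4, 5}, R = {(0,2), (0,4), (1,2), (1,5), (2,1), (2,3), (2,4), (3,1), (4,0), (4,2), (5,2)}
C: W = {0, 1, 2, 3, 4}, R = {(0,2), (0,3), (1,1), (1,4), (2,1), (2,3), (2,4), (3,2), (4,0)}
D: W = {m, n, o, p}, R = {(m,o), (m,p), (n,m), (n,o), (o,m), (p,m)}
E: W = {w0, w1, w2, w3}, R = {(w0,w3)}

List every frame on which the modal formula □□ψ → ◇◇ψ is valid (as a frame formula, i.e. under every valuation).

This is the axiom for a generalized confluence (Geach) condition; its first-order frame correspondent is ∀x ∃w (xR²w ∧ xR²w).
A: fails — at o but no w with oR²w and oR²w.
B: holds.
C: holds.
D: holds.
E: fails — at w0 but no w with w0R²w and w0R²w.
Valid on: B, C, D.

B, C, D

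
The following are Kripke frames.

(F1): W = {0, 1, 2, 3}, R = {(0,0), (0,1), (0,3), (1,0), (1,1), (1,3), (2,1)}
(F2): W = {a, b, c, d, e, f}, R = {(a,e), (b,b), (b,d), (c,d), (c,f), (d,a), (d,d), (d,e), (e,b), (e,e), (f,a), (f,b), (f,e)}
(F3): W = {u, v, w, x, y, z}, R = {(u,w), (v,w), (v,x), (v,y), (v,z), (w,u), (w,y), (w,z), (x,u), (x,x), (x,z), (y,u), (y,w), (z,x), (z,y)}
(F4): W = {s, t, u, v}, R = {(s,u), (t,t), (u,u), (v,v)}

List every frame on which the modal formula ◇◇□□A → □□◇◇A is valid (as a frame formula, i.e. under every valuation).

Frame correspondent (Sahlqvist): ∀x ∀y ∀z ((xR²y ∧ xR²z) → ∃w (yR²w ∧ zR²w)) — i.e. a generalized confluence (Geach) condition.
(F1): fails — 0R²0, 0R²3 but no w with 0R²w and 3R²w.
(F2): ✓.
(F3): ✓.
(F4): ✓.
Valid on: (F2), (F3), (F4).

(F2), (F3), (F4)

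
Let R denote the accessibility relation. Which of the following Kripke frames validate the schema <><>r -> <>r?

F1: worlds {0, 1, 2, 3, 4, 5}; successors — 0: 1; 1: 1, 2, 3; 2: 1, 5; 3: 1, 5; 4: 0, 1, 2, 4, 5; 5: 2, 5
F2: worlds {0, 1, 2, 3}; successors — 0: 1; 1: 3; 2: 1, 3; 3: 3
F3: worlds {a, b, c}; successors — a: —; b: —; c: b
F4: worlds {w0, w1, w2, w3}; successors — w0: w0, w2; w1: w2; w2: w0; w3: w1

The schema corresponds to transitivity: forall x forall y forall z (Rxy & Ryz -> Rxz).
F1: fails — R31 and R12 but not R32.
F2: fails — R01 and R13 but not R03.
F3: ✓.
F4: fails — Rw1w2 and Rw2w0 but not Rw1w0.
Valid on: F3.

F3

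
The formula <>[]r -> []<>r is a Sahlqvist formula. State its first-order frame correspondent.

convergence: forall x forall y forall z (Rxy & Rxz -> exists w (Ryw & Rzw))

Suppose ◇□r→□◇r is valid. Take Rxy, Rxz and set V(r)={w : Ryw}. Then □r at y so ◇□r at x, so □◇r at x, so ◇r at z, giving w with Rzw and Ryw.
The converse is a direct semantic check.
Frame condition: forall x forall y forall z (Rxy & Rxz -> exists w (Ryw & Rzw)).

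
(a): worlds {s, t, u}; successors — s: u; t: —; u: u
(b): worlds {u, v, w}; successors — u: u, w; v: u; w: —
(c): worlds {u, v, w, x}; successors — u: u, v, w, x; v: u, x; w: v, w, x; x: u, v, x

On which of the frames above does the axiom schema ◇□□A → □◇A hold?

(a), (c)

This is the axiom for a generalized confluence (Geach) condition; its first-order frame correspondent is ∀x ∀y ∀z ((xRy ∧ xRz) → ∃w (yR²w ∧ zRw)).
(a): satisfies the condition.
(b): fails — uRu, uRw but no t with uR²t and wRt.
(c): satisfies the condition.
Valid on: (a), (c).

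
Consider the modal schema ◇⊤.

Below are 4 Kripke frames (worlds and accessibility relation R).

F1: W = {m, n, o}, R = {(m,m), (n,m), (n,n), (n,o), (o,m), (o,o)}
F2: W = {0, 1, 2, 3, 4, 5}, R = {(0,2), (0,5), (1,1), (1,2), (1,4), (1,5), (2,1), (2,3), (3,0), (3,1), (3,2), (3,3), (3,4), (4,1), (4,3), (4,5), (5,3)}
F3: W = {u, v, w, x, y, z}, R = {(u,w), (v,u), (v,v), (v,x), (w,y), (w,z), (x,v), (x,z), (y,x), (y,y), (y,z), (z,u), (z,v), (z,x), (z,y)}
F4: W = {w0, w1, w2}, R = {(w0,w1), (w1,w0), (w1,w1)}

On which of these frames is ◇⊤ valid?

F1, F2, F3

This is the axiom for seriality; its first-order frame correspondent is ∀x ∃y Rxy.
F1: holds.
F2: holds.
F3: holds.
F4: fails — world w2 has no successor.
Valid on: F1, F2, F3.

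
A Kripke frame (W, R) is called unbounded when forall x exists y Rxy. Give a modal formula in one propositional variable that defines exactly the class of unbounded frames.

□q → ◇q

A defining formula is □q → ◇q (the D axiom).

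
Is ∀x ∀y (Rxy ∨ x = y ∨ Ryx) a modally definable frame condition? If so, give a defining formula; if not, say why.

Not modally definable

Any modally definable frame class is closed under disjoint unions.
Take 4 disjoint single-world reflexive frames: each is trivially connected, but their disjoint union has 4 worlds with no edge between distinct components, so it is not connected.
Hence connectedness of R is not modally definable.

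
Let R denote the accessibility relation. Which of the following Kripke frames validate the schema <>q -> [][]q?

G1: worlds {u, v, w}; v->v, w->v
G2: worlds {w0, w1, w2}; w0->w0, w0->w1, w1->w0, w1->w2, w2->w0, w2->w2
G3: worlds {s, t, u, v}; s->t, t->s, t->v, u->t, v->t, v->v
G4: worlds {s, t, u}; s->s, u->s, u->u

G1

This is the axiom for a generalized confluence (Geach) condition; its first-order frame correspondent is forall x forall y forall z ((xRy & x R^2 z) -> exists w (y = w & z = w)).
G1: ✓.
G2: fails — w0Rw0, w0R²w1 but w0 ≠ w1.
G3: fails — sRt, sR²s but t ≠ s.
G4: fails — uRs, uR²u but s ≠ u.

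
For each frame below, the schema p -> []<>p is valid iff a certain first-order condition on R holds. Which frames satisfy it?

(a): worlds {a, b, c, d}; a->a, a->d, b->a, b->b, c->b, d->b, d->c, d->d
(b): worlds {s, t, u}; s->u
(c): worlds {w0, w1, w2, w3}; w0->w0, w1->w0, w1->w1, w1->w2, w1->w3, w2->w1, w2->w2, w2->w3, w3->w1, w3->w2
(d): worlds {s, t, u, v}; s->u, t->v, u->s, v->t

(d)

Frame correspondent (Sahlqvist): forall x forall y (Rxy -> Ryx) — i.e. symmetry.
(a): fails — Rdc but not Rcd.
(b): fails — Rsu but not Rus.
(c): fails — Rw1w0 but not Rw0w1.
(d): ✓.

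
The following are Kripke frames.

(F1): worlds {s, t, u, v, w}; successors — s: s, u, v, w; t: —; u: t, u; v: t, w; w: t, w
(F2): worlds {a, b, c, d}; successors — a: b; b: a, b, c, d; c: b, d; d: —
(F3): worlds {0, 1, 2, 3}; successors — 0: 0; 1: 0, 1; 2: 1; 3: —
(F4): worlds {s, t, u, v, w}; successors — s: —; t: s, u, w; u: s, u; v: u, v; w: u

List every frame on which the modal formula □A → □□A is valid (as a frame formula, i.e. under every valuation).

none

The schema corresponds to transitivity: ∀x ∀y ∀z (Rxy ∧ Ryz → Rxz).
(F1): fails — Rsv and Rvt but not Rst.
(F2): fails — Rab and Rbc but not Rac.
(F3): fails — R21 and R10 but not R20.
(F4): fails — Rwu and Rus but not Rws.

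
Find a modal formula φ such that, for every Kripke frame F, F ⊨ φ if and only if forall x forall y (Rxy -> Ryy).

□(□ψ → ψ)

The condition is shift-reflexivity. The T□ schema □(□ψ → ψ) defines it.
Suppose □(□ψ→ψ) is valid. Take Rxy and set V(ψ)={w : Ryw}. Then at y, □ψ holds; since □(□ψ→ψ) at x, □ψ→ψ at y, so ψ at y, i.e. Ryy.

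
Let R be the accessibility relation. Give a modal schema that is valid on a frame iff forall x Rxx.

□p → p

The condition is reflexivity. The T schema □p → p defines it.
Suppose □p→p is valid. At any x set V(p)={w : Rxw}. Then □p holds at x, so p holds at x, i.e. Rxx.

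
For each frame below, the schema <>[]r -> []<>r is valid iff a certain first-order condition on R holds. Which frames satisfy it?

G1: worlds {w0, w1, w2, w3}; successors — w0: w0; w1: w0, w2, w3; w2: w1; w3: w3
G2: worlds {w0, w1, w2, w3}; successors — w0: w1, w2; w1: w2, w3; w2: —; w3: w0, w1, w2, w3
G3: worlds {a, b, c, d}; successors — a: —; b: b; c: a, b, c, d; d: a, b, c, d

The schema corresponds to convergence: forall x forall y forall z (Rxy & Rxz -> exists w (Ryw & Rzw)).
G1: fails — Rw1w2 and Rw1w0 but w2 and w0 have no common successor.
G2: fails — Rw0w1 and Rw0w2 but w1 and w2 have no common successor.
G3: fails — Rcc and Rca but c and a have no common successor.
Valid on no frame.

none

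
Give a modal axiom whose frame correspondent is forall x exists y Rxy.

This is seriality; the standard corresponding axiom is D: □s → ◇s.
Suppose □s→◇s is valid. At any x set V(s)=W. Then □s at x, so ◇s at x, so x has a successor.

□s → ◇s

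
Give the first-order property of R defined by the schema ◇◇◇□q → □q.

This is a Sahlqvist (Geach-type) schema ◇^3□^1q → □^1◇^0q.
Minimal-valuation argument: fix x; take any y with xR^3y and any z with xR^1z. Set V(q) to the set of worlds R-reachable from y in exactly 1 step. Then □^1q holds at y, so the antecedent holds at x; validity forces ◇^0q at z, giving a w with zR^0w and yR^1w.
First-order correspondent: ∀x ∀y ∀z ((xR³y ∧ xRz) → ∃w (yRw ∧ z = w)).

∀x ∀y ∀z ((xR³y ∧ xRz) → ∃w (yRw ∧ z = w))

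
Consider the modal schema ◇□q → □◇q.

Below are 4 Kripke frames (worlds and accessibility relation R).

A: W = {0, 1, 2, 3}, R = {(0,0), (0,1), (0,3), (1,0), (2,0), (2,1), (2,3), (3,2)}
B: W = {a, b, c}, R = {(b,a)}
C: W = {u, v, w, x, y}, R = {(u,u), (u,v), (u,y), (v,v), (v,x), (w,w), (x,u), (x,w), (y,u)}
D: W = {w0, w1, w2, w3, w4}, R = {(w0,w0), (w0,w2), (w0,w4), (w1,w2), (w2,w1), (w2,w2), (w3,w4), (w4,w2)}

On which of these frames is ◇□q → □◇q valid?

D

Frame correspondent (Sahlqvist): ∀x ∀y ∀z (Rxy ∧ Rxz → ∃w (Ryw ∧ Rzw)) — i.e. convergence.
A: fails — R00 and R03 but 0 and 3 have no common successor.
B: fails — Rba and Rba but a and a have no common successor.
C: fails — Ruv and Ruy but v and y have no common successor.
D: satisfies the condition.
Valid on: D.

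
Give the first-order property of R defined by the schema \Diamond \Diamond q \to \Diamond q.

\forall x \forall y (x R^2 y \to \exists w (y = w \wedge xRw))

This is a Sahlqvist (Geach-type) schema ◇^2□^0q → □^0◇^1q.
First-order correspondent: \forall x \forall y (x R^2 y \to \exists w (y = w \wedge xRw)).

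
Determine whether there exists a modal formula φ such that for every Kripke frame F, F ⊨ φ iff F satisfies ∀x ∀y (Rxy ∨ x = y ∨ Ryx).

Not modally definable

Any modally definable frame class is closed under disjoint unions.
Take 3 disjoint single-world reflexive frames: each is trivially connected, but their disjoint union has 3 worlds with no edge between distinct components, so it is not connected.
So the class is not modally definable.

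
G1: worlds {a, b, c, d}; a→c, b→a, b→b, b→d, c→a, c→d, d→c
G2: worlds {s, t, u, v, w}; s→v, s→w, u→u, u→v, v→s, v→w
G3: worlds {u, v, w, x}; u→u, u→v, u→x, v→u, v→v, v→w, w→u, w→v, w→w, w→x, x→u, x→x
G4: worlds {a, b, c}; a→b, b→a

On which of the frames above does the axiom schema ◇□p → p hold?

G4

This is the axiom for symmetry; its first-order frame correspondent is ∀x ∀y (Rxy → Ryx).
G1: fails — Rba but not Rab.
G2: fails — Ruv but not Rvu.
G3: fails — Rwu but not Ruw.
G4: condition met.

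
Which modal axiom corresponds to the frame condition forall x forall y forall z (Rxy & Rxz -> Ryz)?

◇r → □◇r

A defining formula is ◇r → □◇r (the 5 axiom).
Suppose ◇r→□◇r is valid. Take Rxy, Rxz and set V(r)={y}. Then ◇r at x, so □◇r at x, so ◇r at z, so some w with Rzw has r; w=y, i.e. Rzy. By symmetry of the argument, Ryz.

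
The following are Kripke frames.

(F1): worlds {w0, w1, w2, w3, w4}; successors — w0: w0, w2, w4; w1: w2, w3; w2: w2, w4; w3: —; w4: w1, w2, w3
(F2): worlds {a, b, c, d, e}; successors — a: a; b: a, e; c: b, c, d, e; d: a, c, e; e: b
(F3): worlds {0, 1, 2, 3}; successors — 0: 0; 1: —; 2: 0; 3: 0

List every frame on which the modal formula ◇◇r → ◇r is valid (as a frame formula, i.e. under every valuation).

(F3)

The schema corresponds to transitivity: ∀x ∀y ∀z (Rxy ∧ Ryz → Rxz).
(F1): fails — Rw1w2 and Rw2w4 but not Rw1w4.
(F2): fails — Reb and Rba but not Rea.
(F3): condition met.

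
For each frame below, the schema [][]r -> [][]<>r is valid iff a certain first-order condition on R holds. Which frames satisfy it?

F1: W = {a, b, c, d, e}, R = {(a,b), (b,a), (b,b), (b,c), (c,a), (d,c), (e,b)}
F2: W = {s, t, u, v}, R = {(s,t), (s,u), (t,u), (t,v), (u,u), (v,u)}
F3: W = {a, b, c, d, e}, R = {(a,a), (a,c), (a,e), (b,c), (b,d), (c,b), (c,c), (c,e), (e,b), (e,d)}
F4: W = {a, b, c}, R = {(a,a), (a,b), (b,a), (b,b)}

F2, F4

This is the axiom for a generalized confluence (Geach) condition; its first-order frame correspondent is forall x forall z (x R^2 z -> exists w (x R^2 w & zRw)).
F1: fails — dR²a but no w with dR²w and aRw.
F2: ✓.
F3: fails — aR²d but no w with aR²w and dRw.
F4: ✓.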